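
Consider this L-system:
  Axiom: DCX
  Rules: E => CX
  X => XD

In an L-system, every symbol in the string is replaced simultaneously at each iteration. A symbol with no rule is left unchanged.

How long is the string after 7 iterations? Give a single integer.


Step 0: length = 3
Step 1: length = 4
Step 2: length = 5
Step 3: length = 6
Step 4: length = 7
Step 5: length = 8
Step 6: length = 9
Step 7: length = 10

Answer: 10


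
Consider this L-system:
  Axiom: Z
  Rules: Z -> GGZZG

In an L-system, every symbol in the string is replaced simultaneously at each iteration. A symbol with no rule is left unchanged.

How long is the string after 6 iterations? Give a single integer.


Step 0: length = 1
Step 1: length = 5
Step 2: length = 13
Step 3: length = 29
Step 4: length = 61
Step 5: length = 125
Step 6: length = 253

Answer: 253


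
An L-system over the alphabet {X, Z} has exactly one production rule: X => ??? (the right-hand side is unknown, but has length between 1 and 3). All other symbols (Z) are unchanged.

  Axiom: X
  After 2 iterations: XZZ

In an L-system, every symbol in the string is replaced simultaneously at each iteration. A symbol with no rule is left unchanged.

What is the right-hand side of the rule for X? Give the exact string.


Trying X => XZ:
  Step 0: X
  Step 1: XZ
  Step 2: XZZ
Matches the given result.

Answer: XZ


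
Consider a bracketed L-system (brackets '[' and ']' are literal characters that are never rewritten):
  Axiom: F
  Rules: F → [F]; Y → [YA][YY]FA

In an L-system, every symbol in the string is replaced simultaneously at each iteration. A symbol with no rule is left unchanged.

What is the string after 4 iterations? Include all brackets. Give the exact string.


Step 0: F
Step 1: [F]
Step 2: [[F]]
Step 3: [[[F]]]
Step 4: [[[[F]]]]

Answer: [[[[F]]]]


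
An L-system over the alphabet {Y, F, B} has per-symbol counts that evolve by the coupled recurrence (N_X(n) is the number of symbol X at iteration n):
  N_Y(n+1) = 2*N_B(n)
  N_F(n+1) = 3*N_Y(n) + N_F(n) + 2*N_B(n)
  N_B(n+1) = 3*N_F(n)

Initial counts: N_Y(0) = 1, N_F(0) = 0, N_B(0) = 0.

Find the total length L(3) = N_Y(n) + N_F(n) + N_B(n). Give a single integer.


Step 0: N_Y=1, N_F=0, N_B=0, L=1
Step 1: N_Y=0, N_F=3, N_B=0, L=3
Step 2: N_Y=0, N_F=3, N_B=9, L=12
Step 3: N_Y=18, N_F=21, N_B=9, L=48

Answer: 48


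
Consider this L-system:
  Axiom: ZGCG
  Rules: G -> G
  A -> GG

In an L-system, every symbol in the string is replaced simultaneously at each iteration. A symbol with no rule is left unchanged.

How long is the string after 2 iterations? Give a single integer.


Step 0: length = 4
Step 1: length = 4
Step 2: length = 4

Answer: 4


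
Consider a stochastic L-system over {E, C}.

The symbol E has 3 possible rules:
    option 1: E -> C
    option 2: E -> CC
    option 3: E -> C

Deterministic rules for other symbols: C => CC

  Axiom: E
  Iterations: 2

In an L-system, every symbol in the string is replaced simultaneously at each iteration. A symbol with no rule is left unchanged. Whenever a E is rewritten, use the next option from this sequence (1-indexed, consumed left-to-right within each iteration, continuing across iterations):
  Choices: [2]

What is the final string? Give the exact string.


Answer: CCCC

Derivation:
Step 0: E
Step 1: CC  (used choices [2])
Step 2: CCCC  (used choices [])


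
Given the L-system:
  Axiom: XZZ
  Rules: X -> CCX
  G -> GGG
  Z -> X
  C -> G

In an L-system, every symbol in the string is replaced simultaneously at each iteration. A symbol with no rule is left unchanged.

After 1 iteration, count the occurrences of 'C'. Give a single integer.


Answer: 2

Derivation:
Step 0: XZZ  (0 'C')
Step 1: CCXXX  (2 'C')


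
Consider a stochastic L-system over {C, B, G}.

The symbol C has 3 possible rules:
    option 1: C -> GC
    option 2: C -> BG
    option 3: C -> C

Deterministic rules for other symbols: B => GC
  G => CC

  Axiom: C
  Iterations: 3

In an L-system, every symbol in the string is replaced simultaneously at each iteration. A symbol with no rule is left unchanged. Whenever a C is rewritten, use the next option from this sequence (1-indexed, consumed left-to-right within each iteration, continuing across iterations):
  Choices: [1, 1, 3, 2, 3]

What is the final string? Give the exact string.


Step 0: C
Step 1: GC  (used choices [1])
Step 2: CCGC  (used choices [1])
Step 3: CBGCCC  (used choices [3, 2, 3])

Answer: CBGCCC


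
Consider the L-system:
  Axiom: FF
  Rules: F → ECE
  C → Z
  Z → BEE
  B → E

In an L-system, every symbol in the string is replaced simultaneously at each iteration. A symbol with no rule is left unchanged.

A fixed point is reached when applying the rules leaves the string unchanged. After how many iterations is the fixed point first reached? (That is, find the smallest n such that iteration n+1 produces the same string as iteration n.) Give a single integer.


Answer: 4

Derivation:
Step 0: FF
Step 1: ECEECE
Step 2: EZEEZE
Step 3: EBEEEEBEEE
Step 4: EEEEEEEEEE
Step 5: EEEEEEEEEE  (unchanged — fixed point at step 4)


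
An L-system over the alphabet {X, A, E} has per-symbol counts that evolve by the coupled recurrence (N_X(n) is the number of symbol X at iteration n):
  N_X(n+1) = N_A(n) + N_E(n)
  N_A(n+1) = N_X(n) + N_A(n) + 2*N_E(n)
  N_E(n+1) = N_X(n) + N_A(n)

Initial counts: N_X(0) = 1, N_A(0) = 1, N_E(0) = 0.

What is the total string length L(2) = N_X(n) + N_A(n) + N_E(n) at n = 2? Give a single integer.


Step 0: N_X=1, N_A=1, N_E=0, L=2
Step 1: N_X=1, N_A=2, N_E=2, L=5
Step 2: N_X=4, N_A=7, N_E=3, L=14

Answer: 14


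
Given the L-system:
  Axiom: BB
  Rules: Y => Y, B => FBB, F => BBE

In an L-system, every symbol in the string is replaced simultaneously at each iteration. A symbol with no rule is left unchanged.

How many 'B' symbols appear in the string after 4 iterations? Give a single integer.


Answer: 88

Derivation:
Step 0: BB  (2 'B')
Step 1: FBBFBB  (4 'B')
Step 2: BBEFBBFBBBBEFBBFBB  (12 'B')
Step 3: FBBFBBEBBEFBBFBBBBEFBBFBBFBBFBBEBBEFBBFBBBBEFBBFBB  (32 'B')
Step 4: BBEFBBFBBBBEFBBFBBEFBBFBBEBBEFBBFBBBBEFBBFBBFBBFBBEBBEFBBFBBBBEFBBFBBBBEFBBFBBBBEFBBFBBEFBBFBBEBBEFBBFBBBBEFBBFBBFBBFBBEBBEFBBFBBBBEFBBFBB  (88 'B')


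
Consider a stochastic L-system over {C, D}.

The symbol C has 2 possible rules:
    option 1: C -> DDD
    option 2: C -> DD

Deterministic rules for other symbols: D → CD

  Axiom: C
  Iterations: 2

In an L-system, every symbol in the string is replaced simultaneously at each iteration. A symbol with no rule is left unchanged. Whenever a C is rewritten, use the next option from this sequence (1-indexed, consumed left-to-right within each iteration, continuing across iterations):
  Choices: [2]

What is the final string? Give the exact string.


Step 0: C
Step 1: DD  (used choices [2])
Step 2: CDCD  (used choices [])

Answer: CDCD


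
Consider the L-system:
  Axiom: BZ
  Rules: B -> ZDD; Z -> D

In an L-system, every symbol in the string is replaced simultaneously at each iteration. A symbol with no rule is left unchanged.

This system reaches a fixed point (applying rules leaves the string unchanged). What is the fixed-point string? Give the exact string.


Step 0: BZ
Step 1: ZDDD
Step 2: DDDD
Step 3: DDDD  (unchanged — fixed point at step 2)

Answer: DDDD


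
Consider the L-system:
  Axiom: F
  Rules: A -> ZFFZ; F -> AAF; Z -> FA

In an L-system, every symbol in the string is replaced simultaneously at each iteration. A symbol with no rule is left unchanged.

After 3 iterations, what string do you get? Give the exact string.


Step 0: F
Step 1: AAF
Step 2: ZFFZZFFZAAF
Step 3: FAAAFAAFFAFAAAFAAFFAZFFZZFFZAAF

Answer: FAAAFAAFFAFAAAFAAFFAZFFZZFFZAAF


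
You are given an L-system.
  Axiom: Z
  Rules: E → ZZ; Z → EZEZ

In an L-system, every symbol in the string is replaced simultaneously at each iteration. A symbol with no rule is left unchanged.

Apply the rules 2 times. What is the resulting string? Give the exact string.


Step 0: Z
Step 1: EZEZ
Step 2: ZZEZEZZZEZEZ

Answer: ZZEZEZZZEZEZ


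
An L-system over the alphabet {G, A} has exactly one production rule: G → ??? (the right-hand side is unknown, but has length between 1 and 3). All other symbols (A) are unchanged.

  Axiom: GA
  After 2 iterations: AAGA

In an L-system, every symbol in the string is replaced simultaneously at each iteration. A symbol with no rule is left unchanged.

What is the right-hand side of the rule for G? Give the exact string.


Answer: AG

Derivation:
Trying G → AG:
  Step 0: GA
  Step 1: AGA
  Step 2: AAGA
Matches the given result.


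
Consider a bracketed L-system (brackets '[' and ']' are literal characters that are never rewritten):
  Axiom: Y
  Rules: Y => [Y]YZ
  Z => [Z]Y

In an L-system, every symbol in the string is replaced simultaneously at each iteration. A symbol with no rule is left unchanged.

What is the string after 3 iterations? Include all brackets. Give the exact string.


Answer: [[[Y]YZ][Y]YZ[Z]Y][[Y]YZ][Y]YZ[Z]Y[[Z]Y][Y]YZ

Derivation:
Step 0: Y
Step 1: [Y]YZ
Step 2: [[Y]YZ][Y]YZ[Z]Y
Step 3: [[[Y]YZ][Y]YZ[Z]Y][[Y]YZ][Y]YZ[Z]Y[[Z]Y][Y]YZ


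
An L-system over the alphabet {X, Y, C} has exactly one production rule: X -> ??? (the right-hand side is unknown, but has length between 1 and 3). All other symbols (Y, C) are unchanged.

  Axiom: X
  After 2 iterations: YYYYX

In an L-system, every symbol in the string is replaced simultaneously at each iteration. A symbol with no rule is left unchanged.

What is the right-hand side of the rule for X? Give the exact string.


Trying X -> YYX:
  Step 0: X
  Step 1: YYX
  Step 2: YYYYX
Matches the given result.

Answer: YYX


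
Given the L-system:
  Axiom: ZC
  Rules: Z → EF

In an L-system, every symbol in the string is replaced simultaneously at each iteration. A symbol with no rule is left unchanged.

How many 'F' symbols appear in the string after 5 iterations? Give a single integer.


Step 0: ZC  (0 'F')
Step 1: EFC  (1 'F')
Step 2: EFC  (1 'F')
Step 3: EFC  (1 'F')
Step 4: EFC  (1 'F')
Step 5: EFC  (1 'F')

Answer: 1


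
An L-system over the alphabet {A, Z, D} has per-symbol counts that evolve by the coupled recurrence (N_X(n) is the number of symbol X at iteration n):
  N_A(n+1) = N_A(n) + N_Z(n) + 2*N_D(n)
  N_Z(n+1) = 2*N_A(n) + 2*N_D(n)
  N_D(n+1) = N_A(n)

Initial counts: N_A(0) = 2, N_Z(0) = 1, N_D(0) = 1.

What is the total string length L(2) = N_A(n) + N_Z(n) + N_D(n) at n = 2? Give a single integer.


Step 0: N_A=2, N_Z=1, N_D=1, L=4
Step 1: N_A=5, N_Z=6, N_D=2, L=13
Step 2: N_A=15, N_Z=14, N_D=5, L=34

Answer: 34


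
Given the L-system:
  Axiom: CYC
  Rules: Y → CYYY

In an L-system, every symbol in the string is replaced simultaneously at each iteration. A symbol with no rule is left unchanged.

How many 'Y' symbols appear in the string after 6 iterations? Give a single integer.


Answer: 729

Derivation:
Step 0: length=3, 'Y' count=1
Step 1: length=6, 'Y' count=3
Step 2: length=15, 'Y' count=9
Step 3: length=42, 'Y' count=27
Step 4: length=123, 'Y' count=81
Step 5: length=366, 'Y' count=243
Step 6: length=1095, 'Y' count=729
Final string: CCCCCCCYYYCYYYCYYYCCYYYCYYYCYYYCCYYYCYYYCYYYCCCYYYCYYYCYYYCCYYYCYYYCYYYCCYYYCYYYCYYYCCCYYYCYYYCYYYCCYYYCYYYCYYYCCYYYCYYYCYYYCCCCYYYCYYYCYYYCCYYYCYYYCYYYCCYYYCYYYCYYYCCCYYYCYYYCYYYCCYYYCYYYCYYYCCYYYCYYYCYYYCCCYYYCYYYCYYYCCYYYCYYYCYYYCCYYYCYYYCYYYCCCCYYYCYYYCYYYCCYYYCYYYCYYYCCYYYCYYYCYYYCCCYYYCYYYCYYYCCYYYCYYYCYYYCCYYYCYYYCYYYCCCYYYCYYYCYYYCCYYYCYYYCYYYCCYYYCYYYCYYYCCCCCYYYCYYYCYYYCCYYYCYYYCYYYCCYYYCYYYCYYYCCCYYYCYYYCYYYCCYYYCYYYCYYYCCYYYCYYYCYYYCCCYYYCYYYCYYYCCYYYCYYYCYYYCCYYYCYYYCYYYCCCCYYYCYYYCYYYCCYYYCYYYCYYYCCYYYCYYYCYYYCCCYYYCYYYCYYYCCYYYCYYYCYYYCCYYYCYYYCYYYCCCYYYCYYYCYYYCCYYYCYYYCYYYCCYYYCYYYCYYYCCCCYYYCYYYCYYYCCYYYCYYYCYYYCCYYYCYYYCYYYCCCYYYCYYYCYYYCCYYYCYYYCYYYCCYYYCYYYCYYYCCCYYYCYYYCYYYCCYYYCYYYCYYYCCYYYCYYYCYYYCCCCCYYYCYYYCYYYCCYYYCYYYCYYYCCYYYCYYYCYYYCCCYYYCYYYCYYYCCYYYCYYYCYYYCCYYYCYYYCYYYCCCYYYCYYYCYYYCCYYYCYYYCYYYCCYYYCYYYCYYYCCCCYYYCYYYCYYYCCYYYCYYYCYYYCCYYYCYYYCYYYCCCYYYCYYYCYYYCCYYYCYYYCYYYCCYYYCYYYCYYYCCCYYYCYYYCYYYCCYYYCYYYCYYYCCYYYCYYYCYYYCCCCYYYCYYYCYYYCCYYYCYYYCYYYCCYYYCYYYCYYYCCCYYYCYYYCYYYCCYYYCYYYCYYYCCYYYCYYYCYYYCCCYYYCYYYCYYYCCYYYCYYYCYYYCCYYYCYYYCYYYC


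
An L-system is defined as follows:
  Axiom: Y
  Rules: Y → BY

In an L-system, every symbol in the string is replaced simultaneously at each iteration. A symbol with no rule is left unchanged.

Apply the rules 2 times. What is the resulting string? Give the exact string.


Answer: BBY

Derivation:
Step 0: Y
Step 1: BY
Step 2: BBY


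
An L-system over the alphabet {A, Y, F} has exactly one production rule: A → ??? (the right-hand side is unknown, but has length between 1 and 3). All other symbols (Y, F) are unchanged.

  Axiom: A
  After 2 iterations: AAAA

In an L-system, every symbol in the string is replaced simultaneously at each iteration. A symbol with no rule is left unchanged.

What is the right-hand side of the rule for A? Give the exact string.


Trying A → AA:
  Step 0: A
  Step 1: AA
  Step 2: AAAA
Matches the given result.

Answer: AA


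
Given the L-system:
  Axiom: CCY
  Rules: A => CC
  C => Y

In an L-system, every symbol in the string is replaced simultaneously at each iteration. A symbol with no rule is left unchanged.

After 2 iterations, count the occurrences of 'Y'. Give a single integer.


Step 0: CCY  (1 'Y')
Step 1: YYY  (3 'Y')
Step 2: YYY  (3 'Y')

Answer: 3


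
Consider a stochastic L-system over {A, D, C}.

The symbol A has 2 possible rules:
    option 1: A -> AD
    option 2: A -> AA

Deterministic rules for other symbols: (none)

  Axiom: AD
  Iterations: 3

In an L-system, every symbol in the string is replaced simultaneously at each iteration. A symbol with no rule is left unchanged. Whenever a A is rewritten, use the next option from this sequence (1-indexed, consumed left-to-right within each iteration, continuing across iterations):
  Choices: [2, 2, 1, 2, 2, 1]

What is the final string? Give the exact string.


Answer: AAAAADDD

Derivation:
Step 0: AD
Step 1: AAD  (used choices [2])
Step 2: AAADD  (used choices [2, 1])
Step 3: AAAAADDD  (used choices [2, 2, 1])


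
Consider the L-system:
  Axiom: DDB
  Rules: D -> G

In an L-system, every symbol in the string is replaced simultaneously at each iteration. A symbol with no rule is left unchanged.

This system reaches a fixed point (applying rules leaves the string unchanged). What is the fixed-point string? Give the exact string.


Answer: GGB

Derivation:
Step 0: DDB
Step 1: GGB
Step 2: GGB  (unchanged — fixed point at step 1)


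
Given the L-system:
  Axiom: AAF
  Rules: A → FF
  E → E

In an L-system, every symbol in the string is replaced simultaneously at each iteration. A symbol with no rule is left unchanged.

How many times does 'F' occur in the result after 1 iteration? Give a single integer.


Answer: 5

Derivation:
Step 0: AAF  (1 'F')
Step 1: FFFFF  (5 'F')


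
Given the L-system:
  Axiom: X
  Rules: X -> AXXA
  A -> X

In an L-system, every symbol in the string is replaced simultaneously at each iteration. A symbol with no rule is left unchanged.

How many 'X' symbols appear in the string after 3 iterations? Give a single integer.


Answer: 16

Derivation:
Step 0: X  (1 'X')
Step 1: AXXA  (2 'X')
Step 2: XAXXAAXXAX  (6 'X')
Step 3: AXXAXAXXAAXXAXXAXXAAXXAXAXXA  (16 'X')


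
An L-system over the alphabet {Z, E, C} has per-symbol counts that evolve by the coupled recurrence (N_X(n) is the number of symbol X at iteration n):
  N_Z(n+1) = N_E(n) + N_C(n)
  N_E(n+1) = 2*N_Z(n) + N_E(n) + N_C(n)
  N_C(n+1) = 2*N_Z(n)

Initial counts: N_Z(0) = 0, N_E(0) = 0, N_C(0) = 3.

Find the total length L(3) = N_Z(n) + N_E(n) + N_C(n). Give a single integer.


Answer: 42

Derivation:
Step 0: N_Z=0, N_E=0, N_C=3, L=3
Step 1: N_Z=3, N_E=3, N_C=0, L=6
Step 2: N_Z=3, N_E=9, N_C=6, L=18
Step 3: N_Z=15, N_E=21, N_C=6, L=42


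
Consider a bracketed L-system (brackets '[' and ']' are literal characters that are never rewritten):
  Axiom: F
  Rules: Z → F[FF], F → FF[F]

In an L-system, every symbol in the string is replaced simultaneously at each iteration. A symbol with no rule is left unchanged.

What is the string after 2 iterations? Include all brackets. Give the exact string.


Answer: FF[F]FF[F][FF[F]]

Derivation:
Step 0: F
Step 1: FF[F]
Step 2: FF[F]FF[F][FF[F]]


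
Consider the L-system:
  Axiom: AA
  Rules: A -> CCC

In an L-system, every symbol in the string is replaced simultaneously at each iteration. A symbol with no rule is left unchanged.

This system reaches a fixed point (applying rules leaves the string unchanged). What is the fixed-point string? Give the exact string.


Step 0: AA
Step 1: CCCCCC
Step 2: CCCCCC  (unchanged — fixed point at step 1)

Answer: CCCCCC


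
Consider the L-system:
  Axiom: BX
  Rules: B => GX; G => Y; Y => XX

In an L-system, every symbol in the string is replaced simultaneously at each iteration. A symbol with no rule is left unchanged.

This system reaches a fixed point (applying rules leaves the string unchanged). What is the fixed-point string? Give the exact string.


Step 0: BX
Step 1: GXX
Step 2: YXX
Step 3: XXXX
Step 4: XXXX  (unchanged — fixed point at step 3)

Answer: XXXX


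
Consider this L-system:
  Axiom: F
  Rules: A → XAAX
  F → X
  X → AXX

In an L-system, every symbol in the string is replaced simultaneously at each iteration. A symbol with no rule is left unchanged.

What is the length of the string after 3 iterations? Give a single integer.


Step 0: length = 1
Step 1: length = 1
Step 2: length = 3
Step 3: length = 10

Answer: 10


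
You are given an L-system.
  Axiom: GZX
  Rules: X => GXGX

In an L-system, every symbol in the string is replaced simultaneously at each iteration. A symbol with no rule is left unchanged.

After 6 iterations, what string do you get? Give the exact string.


Answer: GZGGGGGGXGXGGXGXGGGXGXGGXGXGGGGXGXGGXGXGGGXGXGGXGXGGGGGXGXGGXGXGGGXGXGGXGXGGGGXGXGGXGXGGGXGXGGXGXGGGGGGXGXGGXGXGGGXGXGGXGXGGGGXGXGGXGXGGGXGXGGXGXGGGGGXGXGGXGXGGGXGXGGXGXGGGGXGXGGXGXGGGXGXGGXGX

Derivation:
Step 0: GZX
Step 1: GZGXGX
Step 2: GZGGXGXGGXGX
Step 3: GZGGGXGXGGXGXGGGXGXGGXGX
Step 4: GZGGGGXGXGGXGXGGGXGXGGXGXGGGGXGXGGXGXGGGXGXGGXGX
Step 5: GZGGGGGXGXGGXGXGGGXGXGGXGXGGGGXGXGGXGXGGGXGXGGXGXGGGGGXGXGGXGXGGGXGXGGXGXGGGGXGXGGXGXGGGXGXGGXGX
Step 6: GZGGGGGGXGXGGXGXGGGXGXGGXGXGGGGXGXGGXGXGGGXGXGGXGXGGGGGXGXGGXGXGGGXGXGGXGXGGGGXGXGGXGXGGGXGXGGXGXGGGGGGXGXGGXGXGGGXGXGGXGXGGGGXGXGGXGXGGGXGXGGXGXGGGGGXGXGGXGXGGGXGXGGXGXGGGGXGXGGXGXGGGXGXGGXGX


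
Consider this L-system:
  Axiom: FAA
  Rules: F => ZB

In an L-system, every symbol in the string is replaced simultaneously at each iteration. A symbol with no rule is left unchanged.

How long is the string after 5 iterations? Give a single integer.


Answer: 4

Derivation:
Step 0: length = 3
Step 1: length = 4
Step 2: length = 4
Step 3: length = 4
Step 4: length = 4
Step 5: length = 4


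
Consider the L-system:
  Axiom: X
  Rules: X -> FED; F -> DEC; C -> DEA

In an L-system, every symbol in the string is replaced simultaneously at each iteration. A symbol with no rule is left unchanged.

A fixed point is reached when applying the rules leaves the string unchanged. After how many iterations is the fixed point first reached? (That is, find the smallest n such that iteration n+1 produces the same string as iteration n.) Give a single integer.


Answer: 3

Derivation:
Step 0: X
Step 1: FED
Step 2: DECED
Step 3: DEDEAED
Step 4: DEDEAED  (unchanged — fixed point at step 3)


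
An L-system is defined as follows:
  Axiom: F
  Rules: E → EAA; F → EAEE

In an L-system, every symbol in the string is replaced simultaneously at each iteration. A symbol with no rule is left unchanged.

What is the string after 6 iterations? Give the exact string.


Answer: EAAAAAAAAAAAEAAAAAAAAAAEAAAAAAAAAA

Derivation:
Step 0: F
Step 1: EAEE
Step 2: EAAAEAAEAA
Step 3: EAAAAAEAAAAEAAAA
Step 4: EAAAAAAAEAAAAAAEAAAAAA
Step 5: EAAAAAAAAAEAAAAAAAAEAAAAAAAA
Step 6: EAAAAAAAAAAAEAAAAAAAAAAEAAAAAAAAAA


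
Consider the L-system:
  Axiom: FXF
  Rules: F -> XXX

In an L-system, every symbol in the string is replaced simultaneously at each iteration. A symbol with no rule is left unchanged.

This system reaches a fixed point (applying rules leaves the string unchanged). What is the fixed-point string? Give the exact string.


Step 0: FXF
Step 1: XXXXXXX
Step 2: XXXXXXX  (unchanged — fixed point at step 1)

Answer: XXXXXXX


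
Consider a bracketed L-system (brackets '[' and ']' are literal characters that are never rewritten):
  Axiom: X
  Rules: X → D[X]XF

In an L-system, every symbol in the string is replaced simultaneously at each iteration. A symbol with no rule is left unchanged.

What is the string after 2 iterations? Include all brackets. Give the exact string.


Answer: D[D[X]XF]D[X]XFF

Derivation:
Step 0: X
Step 1: D[X]XF
Step 2: D[D[X]XF]D[X]XFF


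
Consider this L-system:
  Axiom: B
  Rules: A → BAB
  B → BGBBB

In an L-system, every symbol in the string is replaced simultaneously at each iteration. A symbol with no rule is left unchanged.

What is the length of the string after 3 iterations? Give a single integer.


Answer: 85

Derivation:
Step 0: length = 1
Step 1: length = 5
Step 2: length = 21
Step 3: length = 85


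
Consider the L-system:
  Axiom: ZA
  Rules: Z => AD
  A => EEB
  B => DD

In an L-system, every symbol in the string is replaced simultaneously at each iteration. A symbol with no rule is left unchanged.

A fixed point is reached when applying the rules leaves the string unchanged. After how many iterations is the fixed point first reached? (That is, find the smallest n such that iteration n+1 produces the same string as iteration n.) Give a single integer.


Answer: 3

Derivation:
Step 0: ZA
Step 1: ADEEB
Step 2: EEBDEEDD
Step 3: EEDDDEEDD
Step 4: EEDDDEEDD  (unchanged — fixed point at step 3)


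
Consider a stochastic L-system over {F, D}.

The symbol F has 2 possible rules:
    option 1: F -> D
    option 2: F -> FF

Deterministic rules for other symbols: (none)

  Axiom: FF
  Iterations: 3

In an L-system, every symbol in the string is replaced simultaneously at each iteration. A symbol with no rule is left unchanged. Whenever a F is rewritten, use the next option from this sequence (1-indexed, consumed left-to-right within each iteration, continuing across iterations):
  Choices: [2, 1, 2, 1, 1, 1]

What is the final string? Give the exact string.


Step 0: FF
Step 1: FFD  (used choices [2, 1])
Step 2: FFDD  (used choices [2, 1])
Step 3: DDDD  (used choices [1, 1])

Answer: DDDD


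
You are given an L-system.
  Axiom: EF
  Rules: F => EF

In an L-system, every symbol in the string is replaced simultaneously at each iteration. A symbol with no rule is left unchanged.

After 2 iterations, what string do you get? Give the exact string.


Answer: EEEF

Derivation:
Step 0: EF
Step 1: EEF
Step 2: EEEF


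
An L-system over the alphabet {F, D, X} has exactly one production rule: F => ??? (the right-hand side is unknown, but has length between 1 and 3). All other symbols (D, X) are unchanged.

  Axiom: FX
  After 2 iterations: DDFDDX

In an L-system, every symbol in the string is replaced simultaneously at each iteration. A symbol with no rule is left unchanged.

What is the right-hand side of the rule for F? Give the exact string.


Answer: DFD

Derivation:
Trying F => DFD:
  Step 0: FX
  Step 1: DFDX
  Step 2: DDFDDX
Matches the given result.


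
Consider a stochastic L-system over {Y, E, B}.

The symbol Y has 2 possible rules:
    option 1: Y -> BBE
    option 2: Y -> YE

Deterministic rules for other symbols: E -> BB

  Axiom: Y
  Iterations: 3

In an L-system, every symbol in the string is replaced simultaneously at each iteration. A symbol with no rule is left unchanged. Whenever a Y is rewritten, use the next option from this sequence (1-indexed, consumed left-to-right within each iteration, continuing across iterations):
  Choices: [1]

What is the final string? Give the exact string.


Answer: BBBB

Derivation:
Step 0: Y
Step 1: BBE  (used choices [1])
Step 2: BBBB  (used choices [])
Step 3: BBBB  (used choices [])


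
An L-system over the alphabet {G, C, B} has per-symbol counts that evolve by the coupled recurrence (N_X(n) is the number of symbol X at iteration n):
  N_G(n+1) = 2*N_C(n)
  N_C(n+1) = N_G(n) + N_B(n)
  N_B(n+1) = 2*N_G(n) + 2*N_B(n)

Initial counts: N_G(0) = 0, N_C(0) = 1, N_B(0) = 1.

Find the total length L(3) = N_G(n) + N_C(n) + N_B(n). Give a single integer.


Answer: 38

Derivation:
Step 0: N_G=0, N_C=1, N_B=1, L=2
Step 1: N_G=2, N_C=1, N_B=2, L=5
Step 2: N_G=2, N_C=4, N_B=8, L=14
Step 3: N_G=8, N_C=10, N_B=20, L=38


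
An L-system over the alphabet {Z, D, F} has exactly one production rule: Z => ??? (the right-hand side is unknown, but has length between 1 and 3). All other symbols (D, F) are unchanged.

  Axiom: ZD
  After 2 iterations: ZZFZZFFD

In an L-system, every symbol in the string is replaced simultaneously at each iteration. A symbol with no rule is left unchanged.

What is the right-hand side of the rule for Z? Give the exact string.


Answer: ZZF

Derivation:
Trying Z => ZZF:
  Step 0: ZD
  Step 1: ZZFD
  Step 2: ZZFZZFFD
Matches the given result.


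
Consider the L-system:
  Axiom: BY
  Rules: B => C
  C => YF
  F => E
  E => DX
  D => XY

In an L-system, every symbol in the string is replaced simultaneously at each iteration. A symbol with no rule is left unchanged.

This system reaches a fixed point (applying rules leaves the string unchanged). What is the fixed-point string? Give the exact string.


Answer: YXYXY

Derivation:
Step 0: BY
Step 1: CY
Step 2: YFY
Step 3: YEY
Step 4: YDXY
Step 5: YXYXY
Step 6: YXYXY  (unchanged — fixed point at step 5)


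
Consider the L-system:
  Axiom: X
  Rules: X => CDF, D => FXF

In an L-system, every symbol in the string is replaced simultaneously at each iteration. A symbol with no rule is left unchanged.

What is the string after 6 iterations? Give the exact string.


Step 0: X
Step 1: CDF
Step 2: CFXFF
Step 3: CFCDFFF
Step 4: CFCFXFFFF
Step 5: CFCFCDFFFFF
Step 6: CFCFCFXFFFFFF

Answer: CFCFCFXFFFFFF


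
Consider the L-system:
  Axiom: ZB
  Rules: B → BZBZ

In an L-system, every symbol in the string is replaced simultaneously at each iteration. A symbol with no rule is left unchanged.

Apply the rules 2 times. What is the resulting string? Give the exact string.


Answer: ZBZBZZBZBZZ

Derivation:
Step 0: ZB
Step 1: ZBZBZ
Step 2: ZBZBZZBZBZZ


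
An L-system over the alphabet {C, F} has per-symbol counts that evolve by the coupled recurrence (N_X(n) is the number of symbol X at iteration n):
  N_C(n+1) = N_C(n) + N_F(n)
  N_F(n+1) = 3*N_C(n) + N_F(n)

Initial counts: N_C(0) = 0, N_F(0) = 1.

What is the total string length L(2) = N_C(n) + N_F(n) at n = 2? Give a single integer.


Step 0: N_C=0, N_F=1, L=1
Step 1: N_C=1, N_F=1, L=2
Step 2: N_C=2, N_F=4, L=6

Answer: 6


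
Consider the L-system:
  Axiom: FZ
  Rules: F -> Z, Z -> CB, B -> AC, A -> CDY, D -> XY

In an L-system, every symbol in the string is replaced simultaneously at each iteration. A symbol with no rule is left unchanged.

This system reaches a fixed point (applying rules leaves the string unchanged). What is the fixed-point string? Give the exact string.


Answer: CCXYYCCCXYYC

Derivation:
Step 0: FZ
Step 1: ZCB
Step 2: CBCAC
Step 3: CACCCDYC
Step 4: CCDYCCCXYYC
Step 5: CCXYYCCCXYYC
Step 6: CCXYYCCCXYYC  (unchanged — fixed point at step 5)


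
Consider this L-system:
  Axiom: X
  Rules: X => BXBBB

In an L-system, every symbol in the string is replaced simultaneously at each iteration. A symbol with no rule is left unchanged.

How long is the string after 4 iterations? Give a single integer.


Answer: 17

Derivation:
Step 0: length = 1
Step 1: length = 5
Step 2: length = 9
Step 3: length = 13
Step 4: length = 17


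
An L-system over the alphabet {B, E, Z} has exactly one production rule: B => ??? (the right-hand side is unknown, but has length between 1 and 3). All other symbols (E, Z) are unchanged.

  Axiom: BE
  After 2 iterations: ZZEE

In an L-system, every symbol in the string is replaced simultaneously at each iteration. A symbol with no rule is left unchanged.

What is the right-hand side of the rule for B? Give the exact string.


Answer: ZZE

Derivation:
Trying B => ZZE:
  Step 0: BE
  Step 1: ZZEE
  Step 2: ZZEE
Matches the given result.


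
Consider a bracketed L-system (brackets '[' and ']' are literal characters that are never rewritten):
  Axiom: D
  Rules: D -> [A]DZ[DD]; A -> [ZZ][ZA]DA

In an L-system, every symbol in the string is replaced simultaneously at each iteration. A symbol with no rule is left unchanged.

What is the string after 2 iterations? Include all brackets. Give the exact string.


Answer: [[ZZ][ZA]DA][A]DZ[DD]Z[[A]DZ[DD][A]DZ[DD]]

Derivation:
Step 0: D
Step 1: [A]DZ[DD]
Step 2: [[ZZ][ZA]DA][A]DZ[DD]Z[[A]DZ[DD][A]DZ[DD]]


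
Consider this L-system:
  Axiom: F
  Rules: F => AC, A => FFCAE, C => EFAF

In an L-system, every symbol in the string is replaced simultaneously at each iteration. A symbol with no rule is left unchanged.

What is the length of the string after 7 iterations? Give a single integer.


Answer: 1888

Derivation:
Step 0: length = 1
Step 1: length = 2
Step 2: length = 9
Step 3: length = 24
Step 4: length = 76
Step 5: length = 217
Step 6: length = 648
Step 7: length = 1888


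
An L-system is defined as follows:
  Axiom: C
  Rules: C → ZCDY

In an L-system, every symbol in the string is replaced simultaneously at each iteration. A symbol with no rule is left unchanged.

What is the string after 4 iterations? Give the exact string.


Step 0: C
Step 1: ZCDY
Step 2: ZZCDYDY
Step 3: ZZZCDYDYDY
Step 4: ZZZZCDYDYDYDY

Answer: ZZZZCDYDYDYDY


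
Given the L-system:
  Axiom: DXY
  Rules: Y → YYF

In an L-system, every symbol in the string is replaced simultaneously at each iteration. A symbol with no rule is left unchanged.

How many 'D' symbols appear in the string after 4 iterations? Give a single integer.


Step 0: DXY  (1 'D')
Step 1: DXYYF  (1 'D')
Step 2: DXYYFYYFF  (1 'D')
Step 3: DXYYFYYFFYYFYYFFF  (1 'D')
Step 4: DXYYFYYFFYYFYYFFFYYFYYFFYYFYYFFFF  (1 'D')

Answer: 1


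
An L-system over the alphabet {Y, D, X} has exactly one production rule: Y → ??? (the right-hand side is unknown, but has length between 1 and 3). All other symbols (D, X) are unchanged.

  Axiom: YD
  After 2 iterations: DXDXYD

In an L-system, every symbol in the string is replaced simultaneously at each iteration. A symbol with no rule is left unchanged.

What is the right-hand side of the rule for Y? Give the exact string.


Trying Y → DXY:
  Step 0: YD
  Step 1: DXYD
  Step 2: DXDXYD
Matches the given result.

Answer: DXY


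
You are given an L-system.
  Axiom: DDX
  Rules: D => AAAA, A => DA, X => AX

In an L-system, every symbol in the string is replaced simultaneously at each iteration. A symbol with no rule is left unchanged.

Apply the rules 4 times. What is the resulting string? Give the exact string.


Answer: DADADADAAAAADADADADADAAAAADADADADADAAAAADADADADADAAAAADADADADADAAAAADADADADADAAAAADADADADADAAAAADADADADADAAAAADADADADADAAAAADAAAAADADAAX

Derivation:
Step 0: DDX
Step 1: AAAAAAAAAX
Step 2: DADADADADADADADADAAX
Step 3: AAAADAAAAADAAAAADAAAAADAAAAADAAAAADAAAAADAAAAADAAAAADADAAX
Step 4: DADADADAAAAADADADADADAAAAADADADADADAAAAADADADADADAAAAADADADADADAAAAADADADADADAAAAADADADADADAAAAADADADADADAAAAADADADADADAAAAADAAAAADADAAX


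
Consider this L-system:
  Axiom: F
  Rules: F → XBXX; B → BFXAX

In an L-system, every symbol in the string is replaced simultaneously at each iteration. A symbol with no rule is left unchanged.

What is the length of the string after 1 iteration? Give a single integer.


Answer: 4

Derivation:
Step 0: length = 1
Step 1: length = 4


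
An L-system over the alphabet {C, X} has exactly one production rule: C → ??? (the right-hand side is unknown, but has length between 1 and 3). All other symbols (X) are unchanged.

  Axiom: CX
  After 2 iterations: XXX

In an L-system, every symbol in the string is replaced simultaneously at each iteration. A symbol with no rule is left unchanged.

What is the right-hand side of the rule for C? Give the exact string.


Answer: XX

Derivation:
Trying C → XX:
  Step 0: CX
  Step 1: XXX
  Step 2: XXX
Matches the given result.


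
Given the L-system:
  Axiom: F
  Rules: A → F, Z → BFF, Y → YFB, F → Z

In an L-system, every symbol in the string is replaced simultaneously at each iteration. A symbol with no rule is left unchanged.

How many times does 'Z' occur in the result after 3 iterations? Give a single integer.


Step 0: F  (0 'Z')
Step 1: Z  (1 'Z')
Step 2: BFF  (0 'Z')
Step 3: BZZ  (2 'Z')

Answer: 2


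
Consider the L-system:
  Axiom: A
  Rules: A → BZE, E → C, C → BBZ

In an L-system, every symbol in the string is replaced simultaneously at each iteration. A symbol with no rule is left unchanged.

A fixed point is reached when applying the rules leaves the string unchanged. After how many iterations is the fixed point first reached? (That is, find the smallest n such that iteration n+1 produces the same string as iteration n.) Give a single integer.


Step 0: A
Step 1: BZE
Step 2: BZC
Step 3: BZBBZ
Step 4: BZBBZ  (unchanged — fixed point at step 3)

Answer: 3


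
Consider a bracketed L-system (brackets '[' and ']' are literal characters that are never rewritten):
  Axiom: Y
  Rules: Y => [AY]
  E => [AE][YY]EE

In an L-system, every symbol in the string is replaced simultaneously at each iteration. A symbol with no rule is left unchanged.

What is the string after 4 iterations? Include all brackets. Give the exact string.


Step 0: Y
Step 1: [AY]
Step 2: [A[AY]]
Step 3: [A[A[AY]]]
Step 4: [A[A[A[AY]]]]

Answer: [A[A[A[AY]]]]


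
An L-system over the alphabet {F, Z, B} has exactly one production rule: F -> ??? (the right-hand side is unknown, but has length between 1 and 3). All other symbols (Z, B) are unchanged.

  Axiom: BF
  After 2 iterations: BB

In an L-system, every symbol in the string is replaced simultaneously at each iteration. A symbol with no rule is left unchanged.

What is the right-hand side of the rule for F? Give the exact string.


Trying F -> B:
  Step 0: BF
  Step 1: BB
  Step 2: BB
Matches the given result.

Answer: B


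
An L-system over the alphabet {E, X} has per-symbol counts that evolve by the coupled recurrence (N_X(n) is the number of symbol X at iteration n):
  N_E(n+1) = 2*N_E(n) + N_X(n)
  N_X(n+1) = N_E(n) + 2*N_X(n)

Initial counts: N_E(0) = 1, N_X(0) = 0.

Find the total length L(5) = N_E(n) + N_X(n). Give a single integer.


Answer: 243

Derivation:
Step 0: N_E=1, N_X=0, L=1
Step 1: N_E=2, N_X=1, L=3
Step 2: N_E=5, N_X=4, L=9
Step 3: N_E=14, N_X=13, L=27
Step 4: N_E=41, N_X=40, L=81
Step 5: N_E=122, N_X=121, L=243


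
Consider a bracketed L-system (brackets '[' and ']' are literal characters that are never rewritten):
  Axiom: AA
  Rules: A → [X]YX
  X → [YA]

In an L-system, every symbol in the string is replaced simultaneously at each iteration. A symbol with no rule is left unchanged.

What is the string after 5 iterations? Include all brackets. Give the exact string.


Step 0: AA
Step 1: [X]YX[X]YX
Step 2: [[YA]]Y[YA][[YA]]Y[YA]
Step 3: [[Y[X]YX]]Y[Y[X]YX][[Y[X]YX]]Y[Y[X]YX]
Step 4: [[Y[[YA]]Y[YA]]]Y[Y[[YA]]Y[YA]][[Y[[YA]]Y[YA]]]Y[Y[[YA]]Y[YA]]
Step 5: [[Y[[Y[X]YX]]Y[Y[X]YX]]]Y[Y[[Y[X]YX]]Y[Y[X]YX]][[Y[[Y[X]YX]]Y[Y[X]YX]]]Y[Y[[Y[X]YX]]Y[Y[X]YX]]

Answer: [[Y[[Y[X]YX]]Y[Y[X]YX]]]Y[Y[[Y[X]YX]]Y[Y[X]YX]][[Y[[Y[X]YX]]Y[Y[X]YX]]]Y[Y[[Y[X]YX]]Y[Y[X]YX]]


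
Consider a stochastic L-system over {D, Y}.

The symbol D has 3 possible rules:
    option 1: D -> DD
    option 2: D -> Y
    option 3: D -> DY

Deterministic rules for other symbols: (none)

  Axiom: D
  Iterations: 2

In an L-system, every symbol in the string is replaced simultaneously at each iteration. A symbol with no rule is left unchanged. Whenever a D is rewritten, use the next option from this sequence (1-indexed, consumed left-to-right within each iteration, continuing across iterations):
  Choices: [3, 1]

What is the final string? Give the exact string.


Answer: DDY

Derivation:
Step 0: D
Step 1: DY  (used choices [3])
Step 2: DDY  (used choices [1])


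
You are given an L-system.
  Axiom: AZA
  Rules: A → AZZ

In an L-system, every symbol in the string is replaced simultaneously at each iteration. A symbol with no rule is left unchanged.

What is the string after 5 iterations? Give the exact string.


Step 0: AZA
Step 1: AZZZAZZ
Step 2: AZZZZZAZZZZ
Step 3: AZZZZZZZAZZZZZZ
Step 4: AZZZZZZZZZAZZZZZZZZ
Step 5: AZZZZZZZZZZZAZZZZZZZZZZ

Answer: AZZZZZZZZZZZAZZZZZZZZZZ


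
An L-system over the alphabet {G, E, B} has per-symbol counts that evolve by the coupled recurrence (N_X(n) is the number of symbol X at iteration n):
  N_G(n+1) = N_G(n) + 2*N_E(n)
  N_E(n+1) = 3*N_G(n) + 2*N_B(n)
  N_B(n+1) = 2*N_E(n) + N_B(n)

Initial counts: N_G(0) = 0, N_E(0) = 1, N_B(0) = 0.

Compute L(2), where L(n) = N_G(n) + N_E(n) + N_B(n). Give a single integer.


Answer: 14

Derivation:
Step 0: N_G=0, N_E=1, N_B=0, L=1
Step 1: N_G=2, N_E=0, N_B=2, L=4
Step 2: N_G=2, N_E=10, N_B=2, L=14


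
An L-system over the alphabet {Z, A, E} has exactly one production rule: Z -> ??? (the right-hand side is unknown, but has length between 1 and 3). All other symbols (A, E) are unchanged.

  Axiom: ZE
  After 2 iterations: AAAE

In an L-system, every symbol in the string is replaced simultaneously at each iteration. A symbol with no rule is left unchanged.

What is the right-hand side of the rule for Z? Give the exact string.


Answer: AAA

Derivation:
Trying Z -> AAA:
  Step 0: ZE
  Step 1: AAAE
  Step 2: AAAE
Matches the given result.


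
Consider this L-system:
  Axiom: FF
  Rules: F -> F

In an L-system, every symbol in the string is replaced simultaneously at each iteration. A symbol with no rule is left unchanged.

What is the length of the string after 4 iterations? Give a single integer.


Step 0: length = 2
Step 1: length = 2
Step 2: length = 2
Step 3: length = 2
Step 4: length = 2

Answer: 2


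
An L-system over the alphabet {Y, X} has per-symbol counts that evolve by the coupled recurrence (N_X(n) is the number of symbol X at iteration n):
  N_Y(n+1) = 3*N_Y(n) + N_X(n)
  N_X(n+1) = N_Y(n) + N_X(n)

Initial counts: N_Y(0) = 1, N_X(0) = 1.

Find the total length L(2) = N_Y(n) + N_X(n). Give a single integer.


Answer: 20

Derivation:
Step 0: N_Y=1, N_X=1, L=2
Step 1: N_Y=4, N_X=2, L=6
Step 2: N_Y=14, N_X=6, L=20


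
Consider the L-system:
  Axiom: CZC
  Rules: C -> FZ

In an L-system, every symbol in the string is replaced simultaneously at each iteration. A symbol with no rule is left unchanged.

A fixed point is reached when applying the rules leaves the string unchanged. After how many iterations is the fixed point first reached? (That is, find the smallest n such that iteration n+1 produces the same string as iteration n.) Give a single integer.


Answer: 1

Derivation:
Step 0: CZC
Step 1: FZZFZ
Step 2: FZZFZ  (unchanged — fixed point at step 1)


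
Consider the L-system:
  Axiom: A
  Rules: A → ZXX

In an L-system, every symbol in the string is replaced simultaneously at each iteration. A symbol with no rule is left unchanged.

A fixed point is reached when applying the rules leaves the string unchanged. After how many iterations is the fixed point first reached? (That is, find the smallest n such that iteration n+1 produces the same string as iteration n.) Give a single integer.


Step 0: A
Step 1: ZXX
Step 2: ZXX  (unchanged — fixed point at step 1)

Answer: 1


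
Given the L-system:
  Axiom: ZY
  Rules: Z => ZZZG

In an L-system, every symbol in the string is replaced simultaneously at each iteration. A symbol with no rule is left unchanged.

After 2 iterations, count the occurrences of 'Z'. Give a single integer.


Step 0: ZY  (1 'Z')
Step 1: ZZZGY  (3 'Z')
Step 2: ZZZGZZZGZZZGGY  (9 'Z')

Answer: 9
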